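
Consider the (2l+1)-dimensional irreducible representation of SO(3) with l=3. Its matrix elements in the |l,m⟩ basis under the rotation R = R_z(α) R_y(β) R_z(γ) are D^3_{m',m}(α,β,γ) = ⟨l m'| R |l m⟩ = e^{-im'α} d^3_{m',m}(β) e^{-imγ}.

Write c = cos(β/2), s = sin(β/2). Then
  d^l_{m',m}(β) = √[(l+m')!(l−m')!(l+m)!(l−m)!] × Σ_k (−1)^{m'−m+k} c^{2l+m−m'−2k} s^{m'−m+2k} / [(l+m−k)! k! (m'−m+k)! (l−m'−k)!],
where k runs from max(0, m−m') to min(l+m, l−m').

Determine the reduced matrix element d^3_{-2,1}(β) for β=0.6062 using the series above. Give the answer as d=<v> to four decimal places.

d=0.1391

d^3_{-2,1}(β=0.6062) via the finite sum:
With c≡cos(β/2)=0.954416 and s≡sin(β/2)=0.298480, N=[1·120·24·2]^{1/2}=75.894664
k∈{3,4} keeps every argument non-negative
  k=3: (−1)^0·75.8947/(12)·0.9544^3·0.2985^3 = +0.146214
  k=4: (−1)^1·75.8947/(24)·0.9544^1·0.2985^5 = -0.007150
d^3_{-2,1}(0.6062) = +0.146214 -0.007150 = +0.139064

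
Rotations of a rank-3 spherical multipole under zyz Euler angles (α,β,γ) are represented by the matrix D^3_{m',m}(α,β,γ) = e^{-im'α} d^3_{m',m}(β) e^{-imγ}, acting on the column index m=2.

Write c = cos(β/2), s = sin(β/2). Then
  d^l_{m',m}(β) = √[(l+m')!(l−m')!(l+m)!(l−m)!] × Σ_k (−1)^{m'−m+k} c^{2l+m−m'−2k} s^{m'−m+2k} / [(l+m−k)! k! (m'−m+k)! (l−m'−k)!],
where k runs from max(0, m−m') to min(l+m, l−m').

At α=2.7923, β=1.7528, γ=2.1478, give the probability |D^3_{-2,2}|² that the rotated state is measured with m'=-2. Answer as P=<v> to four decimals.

D^3_{-2,2}(2.7923,1.7528,2.1478) = e^{-i·-2·2.7923}·d^3_{-2,2}(1.7528)·e^{-i·2·2.1478}. Compute d first:
With c≡cos(β/2)=0.639922 and s≡sin(β/2)=0.768440, N=[1·120·120·1]^{1/2}=120.000000
k∈{4,5} keeps every argument non-negative
  k=4: (−1)^0·120.0000/(24)·0.6399^2·0.7684^4 = +0.713943
  k=5: (−1)^1·120.0000/(120)·0.6399^0·0.7684^6 = -0.205902
d^3_{-2,2}(1.7528) = +0.713943 -0.205902 = +0.508042
|D^3_{-2,2}|² = |d^3_{-2,2}(β)|² = (+0.508042)² = 0.258106 (the z-rotation phases have unit modulus)

P=0.2581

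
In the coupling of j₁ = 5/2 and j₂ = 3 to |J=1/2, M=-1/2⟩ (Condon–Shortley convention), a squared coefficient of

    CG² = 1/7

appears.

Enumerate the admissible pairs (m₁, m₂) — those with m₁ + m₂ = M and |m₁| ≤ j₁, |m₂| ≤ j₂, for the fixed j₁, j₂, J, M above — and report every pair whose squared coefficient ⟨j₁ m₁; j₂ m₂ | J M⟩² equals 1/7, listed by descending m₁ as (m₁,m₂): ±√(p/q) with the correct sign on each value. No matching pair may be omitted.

(-1/2,0): −√(1/7)

Admissible pairs with m₁+m₂ = M = -1/2: (-5/2,2), (-3/2,1), (-1/2,0), (1/2,-1), (3/2,-2), (5/2,-3)
  (m₁,m₂)=(5/2,-3): CG² = 2/7, CG = +√(2/7)
  (m₁,m₂)=(3/2,-2): CG² = 5/21, CG = −√(5/21)
  (m₁,m₂)=(1/2,-1): CG² = 4/21, CG = +√(4/21)
  (m₁,m₂)=(-1/2,0): CG² = 1/7, CG = −√(1/7)   ← matches the target
  (m₁,m₂)=(-3/2,1): CG² = 2/21, CG = +√(2/21)
  (m₁,m₂)=(-5/2,2): CG² = 1/21, CG = −√(1/21)
Pairs with CG² = 1/7: (-1/2,0): −√(1/7)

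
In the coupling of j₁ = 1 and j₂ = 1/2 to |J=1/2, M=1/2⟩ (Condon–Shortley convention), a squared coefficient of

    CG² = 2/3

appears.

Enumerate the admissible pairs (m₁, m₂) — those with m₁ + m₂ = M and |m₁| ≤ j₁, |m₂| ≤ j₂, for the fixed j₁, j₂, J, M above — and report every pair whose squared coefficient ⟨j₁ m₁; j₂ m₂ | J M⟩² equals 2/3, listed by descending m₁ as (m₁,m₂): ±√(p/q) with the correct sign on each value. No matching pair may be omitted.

Admissible pairs with m₁+m₂ = M = 1/2: (0,1/2), (1,-1/2)
  (m₁,m₂)=(1,-1/2): CG² = 2/3, CG = +√(2/3)   ← matches the target
  (m₁,m₂)=(0,1/2): CG² = 1/3, CG = −√(1/3)
Pairs with CG² = 2/3: (1,-1/2): +√(2/3)

(1,-1/2): +√(2/3)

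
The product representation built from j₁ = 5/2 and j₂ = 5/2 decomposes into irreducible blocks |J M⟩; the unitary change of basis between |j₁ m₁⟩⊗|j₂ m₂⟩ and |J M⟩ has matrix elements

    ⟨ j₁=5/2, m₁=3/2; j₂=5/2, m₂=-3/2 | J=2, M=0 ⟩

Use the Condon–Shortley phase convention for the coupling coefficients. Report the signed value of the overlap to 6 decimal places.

j₁+j₂−J=3  J+j₁−j₂=2  J−j₁+j₂=2  j₁+j₂+J+1=8
(j₁±m₁, j₂±m₂, J±M) = (4,1,1,4,2,2)
P² = 48/7
sum k=0..1:
  [0] +1/6 = 1/6
  [1] −1/8 = -1/8
S = 1/24
C² = P²·S² = 1/84 ; C = +0.109109

+√(1/84) = +0.109109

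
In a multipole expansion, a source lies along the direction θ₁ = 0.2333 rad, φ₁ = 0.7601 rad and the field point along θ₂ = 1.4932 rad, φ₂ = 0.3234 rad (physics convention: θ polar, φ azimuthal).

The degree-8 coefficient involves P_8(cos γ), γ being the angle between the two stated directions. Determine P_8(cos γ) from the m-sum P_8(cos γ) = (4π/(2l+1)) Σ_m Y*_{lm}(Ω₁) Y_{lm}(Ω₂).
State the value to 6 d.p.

Addition theorem: P_8(cos γ) = (4π/17) Σ_m Y*_{lm}(Ω₁) Y_{lm}(Ω₂), m = −8…8:
  m=-8: Y*=+0.000004-0.000001i  Y=-0.427789-0.264872i  product -0.000002-0.000001i
  m=-7: Y*=+0.000040-0.000058i  Y=-0.099971-0.120389i  product -0.000011+0.000001i
  m=-6: Y*=-0.000115-0.000750i  Y=+0.121505+0.313637i  product +0.000221-0.000127i
  m=-5: Y*=-0.004626-0.003582i  Y=+0.008345+0.180485i  product +0.000608-0.000865i
  m=-4: Y*=-0.033293+0.003381i  Y=+0.077392-0.272007i  product -0.001657+0.009317i
  m=-3: Y*=-0.091202+0.106214i  Y=+0.107891-0.157502i  product +0.006889+0.025824i
  m=-2: Y*=+0.020392+0.402691i  Y=-0.206430+0.155889i  product -0.066985-0.079949i
  m=-1: Y*=+0.489429+0.465271i  Y=-0.184884+0.061967i  product -0.119319-0.055693i
  m=+0: Y*=+0.272253-0.000000i  Y=+0.251487+0.000000i  product +0.068468+0.000000i
  m=+1: Y*=-0.489429+0.465271i  Y=+0.184884+0.061967i  product -0.119319+0.055693i
  m=+2: Y*=+0.020392-0.402691i  Y=-0.206430-0.155889i  product -0.066985+0.079949i
  m=+3: Y*=+0.091202+0.106214i  Y=-0.107891-0.157502i  product +0.006889-0.025824i
  m=+4: Y*=-0.033293-0.003381i  Y=+0.077392+0.272007i  product -0.001657-0.009317i
  m=+5: Y*=+0.004626-0.003582i  Y=-0.008345+0.180485i  product +0.000608+0.000865i
  m=+6: Y*=-0.000115+0.000750i  Y=+0.121505-0.313637i  product +0.000221+0.000127i
  m=+7: Y*=-0.000040-0.000058i  Y=+0.099971-0.120389i  product -0.000011-0.000001i
  m=+8: Y*=+0.000004+0.000001i  Y=-0.427789+0.264872i  product -0.000002+0.000001i
Σ over m = -0.292043-0.000000i; ×(4π/17) → -0.215878-0.000000i. Real part: -0.215878

-0.215878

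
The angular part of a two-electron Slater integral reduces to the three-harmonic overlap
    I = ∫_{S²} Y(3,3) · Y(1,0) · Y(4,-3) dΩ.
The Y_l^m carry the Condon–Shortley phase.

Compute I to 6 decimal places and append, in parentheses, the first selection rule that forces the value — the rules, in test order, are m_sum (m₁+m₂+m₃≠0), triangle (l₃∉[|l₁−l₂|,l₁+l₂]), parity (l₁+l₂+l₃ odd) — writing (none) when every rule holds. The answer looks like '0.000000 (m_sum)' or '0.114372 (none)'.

-0.162868 (none)

Checks pass: Σm=0; 8 even; l₃=4∈[2,4].
(2·3+1)(2·1+1)(2·4+1) = 189
Δ: 0! 6! 2! / 9! → 1/252
sum: t=0:+1/36 = 1/36
3j²(3 1 4; 0 0 0) = Δ·Π!·Σ² = 4/63  (sign +1)
sum: t=0:+1/720 = 1/720
3j²(3 1 4; 3 0 -3) = Δ·Π!·Σ² = 1/36  (sign -1)
combine: 4πI² = 189·4/63·1/36 = 1/3
take √, sign -1: I = -0.16286750
No selection rule forces the value: the integral is nonzero (none).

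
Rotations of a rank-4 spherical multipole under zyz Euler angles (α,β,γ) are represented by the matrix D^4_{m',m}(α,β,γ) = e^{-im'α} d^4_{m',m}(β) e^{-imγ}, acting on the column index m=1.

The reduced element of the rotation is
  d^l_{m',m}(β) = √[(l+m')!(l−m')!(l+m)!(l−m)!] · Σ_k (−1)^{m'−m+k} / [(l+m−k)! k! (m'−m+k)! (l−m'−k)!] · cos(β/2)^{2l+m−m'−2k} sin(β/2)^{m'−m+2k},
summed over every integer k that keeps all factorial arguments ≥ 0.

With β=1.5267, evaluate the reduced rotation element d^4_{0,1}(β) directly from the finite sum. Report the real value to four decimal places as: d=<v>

d=-0.0735

d^4_{0,1}(β=1.5267) via the finite sum:
c=cos(1.526700/2)=0.722524, s=sin(1.526700/2)=0.691346; N=√[24·24·120·6]=643.987578
k: max(0,(1)−(0))=1 … min(4+(1),4−(0))=4
  k=1: (−1)^0·643.9876/(144)·0.7225^7·0.6913^1 = +0.317817
  k=2: (−1)^1·643.9876/(24)·0.7225^5·0.6913^3 = -1.745877
  k=3: (−1)^2·643.9876/(24)·0.7225^3·0.6913^5 = +1.598453
  k=4: (−1)^3·643.9876/(144)·0.7225^1·0.6913^7 = -0.243913
d^4_{0,1}(1.5267) = +0.317817 -1.745877 +1.598453 -0.243913 = -0.073521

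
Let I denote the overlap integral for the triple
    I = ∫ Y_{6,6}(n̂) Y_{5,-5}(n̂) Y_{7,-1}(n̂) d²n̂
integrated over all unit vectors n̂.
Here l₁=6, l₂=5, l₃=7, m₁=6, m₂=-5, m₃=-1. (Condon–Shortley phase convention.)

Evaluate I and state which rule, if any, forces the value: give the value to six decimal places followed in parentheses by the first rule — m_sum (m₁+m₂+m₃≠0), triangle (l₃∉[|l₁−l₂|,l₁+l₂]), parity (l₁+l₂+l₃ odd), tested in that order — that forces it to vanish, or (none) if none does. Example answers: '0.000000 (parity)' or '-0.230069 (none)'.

-0.030399 (none)

Checks pass: Σm=0; 18 even; l₃=7∈[1,11].
(2·6+1)(2·5+1)(2·7+1) = 2145
Δ: 4! 8! 6! / 19! → 1/174594420
sum: t=0:+1/4147200 t=1:−1/207360 t=2:+1/82944 t=3:−1/207360 t=4:+1/4147200 = 1/345600
3j²(6 5 7; 0 0 0) = Δ·Π!·Σ² = 420/46189  (sign -1)
sum: t=0:+1/696729600 = 1/696729600
3j²(6 5 7; 6 -5 -1) = Δ·Π!·Σ² = 5/8398  (sign +1)
combine: 4πI² = 2145·420/46189·5/8398 = 15750/1356277
take √, sign -1: I = -0.03039913
No selection rule forces the value: the integral is nonzero (none).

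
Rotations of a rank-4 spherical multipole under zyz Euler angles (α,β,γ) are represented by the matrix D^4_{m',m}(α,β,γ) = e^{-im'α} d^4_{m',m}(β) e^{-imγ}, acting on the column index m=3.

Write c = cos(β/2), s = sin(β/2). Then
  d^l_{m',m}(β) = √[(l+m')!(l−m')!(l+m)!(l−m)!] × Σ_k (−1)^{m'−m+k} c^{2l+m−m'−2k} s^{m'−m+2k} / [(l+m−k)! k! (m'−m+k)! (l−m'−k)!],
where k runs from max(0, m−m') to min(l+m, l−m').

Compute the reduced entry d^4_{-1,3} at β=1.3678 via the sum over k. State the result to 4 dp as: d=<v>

d^4_{-1,3}(β=1.3678) via the finite sum:
With c≡cos(β/2)=0.775115 and s≡sin(β/2)=0.631821, N=[6·120·5040·1]^{1/2}=1904.940944
k∈{4,5} keeps every argument non-negative
  k=4: (−1)^0·1904.9409/(144)·0.7751^4·0.6318^4 = +0.760953
  k=5: (−1)^1·1904.9409/(240)·0.7751^2·0.6318^6 = -0.303365
d^4_{-1,3}(1.3678) = +0.760953 -0.303365 = +0.457589

d=0.4576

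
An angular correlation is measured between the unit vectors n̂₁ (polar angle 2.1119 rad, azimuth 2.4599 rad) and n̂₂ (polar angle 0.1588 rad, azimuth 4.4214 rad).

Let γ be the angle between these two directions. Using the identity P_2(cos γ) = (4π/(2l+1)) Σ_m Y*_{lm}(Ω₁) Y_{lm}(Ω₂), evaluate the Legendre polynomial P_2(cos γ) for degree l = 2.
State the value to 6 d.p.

-0.029228

Expand P_2 via completeness: Σ_{m} conj(Y_{2,m}) at Ω₁ times Y_{2,m} at Ω₂ —
  term(m=-2) = (-0.001946, 0.001931)   from Y*(Ω₁)=(0.058440, -0.277709), Y(Ω₂)=(-0.008069, -0.005309)
  term(m=-1) = (0.015669, 0.038043)   from Y*(Ω₁)=(0.264850, -0.214916), Y(Ω₂)=(-0.034608, 0.115557)
  term(m=+0) = (-0.039076, -0.000000)   from Y*(Ω₁)=(-0.064362, -0.000000), Y(Ω₂)=(0.607123, 0.000000)
  term(m=+1) = (0.015669, -0.038043)   from Y*(Ω₁)=(-0.264850, -0.214916), Y(Ω₂)=(0.034608, 0.115557)
  term(m=+2) = (-0.001946, -0.001931)   from Y*(Ω₁)=(0.058440, 0.277709), Y(Ω₂)=(-0.008069, 0.005309)
Total Σ_m = (-0.011629, 0.000000). Multiply by 2.513274: (-0.029228, 0.000000). P_2(cos γ) = -0.029228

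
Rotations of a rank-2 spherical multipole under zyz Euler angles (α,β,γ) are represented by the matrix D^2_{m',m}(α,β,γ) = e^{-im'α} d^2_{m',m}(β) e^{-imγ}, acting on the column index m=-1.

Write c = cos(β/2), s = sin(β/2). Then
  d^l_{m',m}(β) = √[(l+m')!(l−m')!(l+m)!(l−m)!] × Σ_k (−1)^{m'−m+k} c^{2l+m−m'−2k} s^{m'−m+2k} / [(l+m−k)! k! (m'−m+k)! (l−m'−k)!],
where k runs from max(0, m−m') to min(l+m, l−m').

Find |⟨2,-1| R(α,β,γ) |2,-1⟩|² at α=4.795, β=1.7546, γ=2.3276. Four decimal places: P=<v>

P=0.3113

First d^2_{-1,-1}(β=1.7546), then the phase factors e^{-i(-1)α} and e^{-i(-1)γ}:
With c≡cos(β/2)=0.639230 and s≡sin(β/2)=0.769016, N=[1·6·1·6]^{1/2}=6.000000
k: max(0,(-1)−(-1))=0 … min(2+(-1),2−(-1))=1
  k=0: (−1)^0·6.0000/(6)·0.6392^4·0.7690^0 = +0.166966
  k=1: (−1)^1·6.0000/(2)·0.6392^2·0.7690^2 = -0.724946
d^2_{-1,-1}(1.7546) = +0.166966 -0.724946 = -0.557980
|D^2_{-1,-1}|² = |d^2_{-1,-1}(β)|² = (-0.557980)² = 0.311342 (the z-rotation phases have unit modulus)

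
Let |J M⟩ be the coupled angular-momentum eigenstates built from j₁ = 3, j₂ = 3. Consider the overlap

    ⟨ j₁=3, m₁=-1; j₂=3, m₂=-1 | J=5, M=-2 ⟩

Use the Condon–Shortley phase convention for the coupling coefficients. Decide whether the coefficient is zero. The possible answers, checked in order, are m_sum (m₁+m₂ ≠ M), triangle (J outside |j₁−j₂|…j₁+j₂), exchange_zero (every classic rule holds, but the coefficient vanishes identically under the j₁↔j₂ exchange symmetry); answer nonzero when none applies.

m-sum: m₁+m₂ = -1+(-1) = -2, M = -2  ✓
triangle: |j₁−j₂| = 0 ≤ J = 5 ≤ j₁+j₂ = 6  ✓
exchange: j₁=j₂ and m₁=m₂, and (−1)^(j₁+j₂−J) = (−1)^1 = −1 forces ⟨j₁m₁;j₂m₂|JM⟩ = −⟨j₂m₂;j₁m₁|JM⟩ = −⟨j₁m₁;j₂m₂|JM⟩ ⇒ the coefficient vanishes identically
Racah sum check: Σ_k collapses to 0 ⇒ CG = 0

exchange_zero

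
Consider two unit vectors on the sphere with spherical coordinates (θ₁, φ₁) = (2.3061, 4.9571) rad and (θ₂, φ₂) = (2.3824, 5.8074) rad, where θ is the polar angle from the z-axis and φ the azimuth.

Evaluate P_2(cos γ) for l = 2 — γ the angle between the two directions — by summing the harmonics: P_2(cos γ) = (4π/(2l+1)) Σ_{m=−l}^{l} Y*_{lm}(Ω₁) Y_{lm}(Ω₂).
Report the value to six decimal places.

0.516983

Expand P_2 via completeness: Σ_{m} conj(Y_{2,m}) at Ω₁ times Y_{2,m} at Ω₂ —
  m=-2: Y*=(-0.187514, -0.099878)  Y=(0.106225, 0.149038)  product (-0.005033, -0.038556)
  m=-1: Y*=(-0.093116, 0.372887)  Y=(-0.342901, -0.176685)  product (0.097813, -0.111411)
  m=+0: Y*=(0.110377, -0.000000)  Y=(0.182479, 0.000000)  product (0.020142, 0.000000)
  m=+1: Y*=(0.093116, 0.372887)  Y=(0.342901, -0.176685)  product (0.097813, 0.111411)
  m=+2: Y*=(-0.187514, 0.099878)  Y=(0.106225, -0.149038)  product (-0.005033, 0.038556)
Total Σ_m = (0.205701, 0.000000). Multiply by 2.513274: (0.516983, 0.000000). P_2(cos γ) = 0.516983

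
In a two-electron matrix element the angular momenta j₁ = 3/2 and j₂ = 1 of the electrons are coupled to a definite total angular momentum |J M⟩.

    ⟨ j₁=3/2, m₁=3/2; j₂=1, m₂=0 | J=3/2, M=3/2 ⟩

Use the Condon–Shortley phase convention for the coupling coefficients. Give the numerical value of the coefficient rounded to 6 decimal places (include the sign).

j₁+j₂−J=1  J+j₁−j₂=2  J−j₁+j₂=1  j₁+j₂+J+1=5
(j₁±m₁, j₂±m₂, J±M) = (3,0,1,1,3,0)
P² = 12/5
sum k=0..0:
  [0] +1/2 = 1/2
S = 1/2
C² = P²·S² = 3/5 ; C = +0.774597

+0.774597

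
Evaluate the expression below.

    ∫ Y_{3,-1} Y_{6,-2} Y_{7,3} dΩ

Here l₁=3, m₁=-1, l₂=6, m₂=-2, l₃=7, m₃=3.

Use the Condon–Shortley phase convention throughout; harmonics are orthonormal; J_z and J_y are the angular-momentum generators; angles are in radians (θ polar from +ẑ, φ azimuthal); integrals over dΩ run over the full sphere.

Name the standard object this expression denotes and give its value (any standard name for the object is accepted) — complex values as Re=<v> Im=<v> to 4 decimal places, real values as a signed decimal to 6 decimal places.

Gaunt coefficient, -0.150285

This is a Gaunt coefficient — the integral of a triple product of spherical harmonics over the sphere.
Rules hold: Σm=0, L=16 even, 3≤7≤9.
N = 7·13·15 = 1365
Δ = 2!·4!·10!/17! = 1/2042040
Racah Σ t=0..2: t=0:+1/207360 t=1:−1/57600 t=2:+1/207360 = -1/129600
⇒ 3j(3 6 7; 0 0 0)² = 168/12155, sgn +1
Racah Σ t=0..2: t=0:+1/829440 t=1:−1/181440 t=2:+1/645120 = -1/362880
⇒ 3j(3 6 7; -1 -2 3)² = 256/17017, sgn -1
4πI² = N·(3j₀)²·(3jₘ)² = 129024/454597
I = -1·√(0.283821/4π) = -0.15028548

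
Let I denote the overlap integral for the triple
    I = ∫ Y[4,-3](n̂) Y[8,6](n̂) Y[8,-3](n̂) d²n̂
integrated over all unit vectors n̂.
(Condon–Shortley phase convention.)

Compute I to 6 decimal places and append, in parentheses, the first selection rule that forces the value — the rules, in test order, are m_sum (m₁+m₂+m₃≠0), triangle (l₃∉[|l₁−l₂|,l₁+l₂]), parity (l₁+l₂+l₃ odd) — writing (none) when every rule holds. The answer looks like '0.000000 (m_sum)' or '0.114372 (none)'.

-0.157235 (none)

m-sum 0 ✓  L=20 even ✓  4≤8≤12 ✓
Π(2lᵢ+1) = 9×17×17 = 2601
triangle coeff Δ(4,8,8) = 1/185175900
Σ_t [0,4]: t=0:+1/557383680 t=1:−1/21772800 t=2:+1/8294400 t=3:−1/21772800 t=4:+1/557383680 = 1/30965760
(3j)²=36/4199 [(4 8 8; 0 0 0)], sign=+1
Σ_t [3,4]: t=3:−1/5748019200 t=4:+1/1045094400 = 1/1277337600
(3j)²=9/646 [(4 8 8; -3 6 -3)], sign=-1
⇒ 4πI² = 1458/4693
I = (-1)√(1458/4693/(4π)) = -0.15723476
No selection rule forces the value: the integral is nonzero (none).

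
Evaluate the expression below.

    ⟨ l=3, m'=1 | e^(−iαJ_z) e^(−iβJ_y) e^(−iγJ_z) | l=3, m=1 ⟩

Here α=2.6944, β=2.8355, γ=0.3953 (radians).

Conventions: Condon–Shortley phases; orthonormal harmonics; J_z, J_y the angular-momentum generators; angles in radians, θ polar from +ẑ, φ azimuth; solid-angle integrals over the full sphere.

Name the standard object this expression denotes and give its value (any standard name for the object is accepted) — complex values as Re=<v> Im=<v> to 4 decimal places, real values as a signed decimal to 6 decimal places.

This is a Wigner D-matrix element — the rotation-matrix element ⟨l m'| R(α,β,γ) |l m⟩ in the angular-momentum basis.
D^3_{1,1}(2.6944,2.8355,0.3953) = e^{-i·1·2.6944}·d^3_{1,1}(2.8355)·e^{-i·1·0.3953}. Compute d first:
c=cos(2.835500/2)=0.152450, s=sin(2.835500/2)=0.988311; N=√[24·2·24·2]=48.000000
The bounds max(0,m−m')=0 and min(l+m,l−m')=2 give 3 terms
  k=0: (−1)^0·48.0000/(48)·0.1524^6·0.9883^0 = +0.000013
  k=1: (−1)^1·48.0000/(6)·0.1524^4·0.9883^2 = -0.004221
  k=2: (−1)^2·48.0000/(8)·0.1524^2·0.9883^4 = +0.133039
d^3_{1,1}(2.8355) = +0.000013 -0.004221 +0.133039 = +0.128831
Phases: e^{-i·(1)·2.6944}=-0.901665-0.432436i, e^{-i·(1)·0.3953}=+0.922881-0.385085i ⇒ D=-0.128657-0.006682i

Wigner D-matrix element, Re=-0.1287 Im=-0.0067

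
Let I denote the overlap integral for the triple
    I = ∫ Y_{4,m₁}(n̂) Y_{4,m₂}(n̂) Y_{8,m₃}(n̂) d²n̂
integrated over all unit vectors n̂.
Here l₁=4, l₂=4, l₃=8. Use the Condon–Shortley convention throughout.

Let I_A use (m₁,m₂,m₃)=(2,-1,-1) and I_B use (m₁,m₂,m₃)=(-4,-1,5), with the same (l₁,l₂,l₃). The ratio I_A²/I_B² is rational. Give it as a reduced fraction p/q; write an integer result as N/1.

196/143

Same 4,4,8: normalisation and zero-m 3j drop out of the ratio.
A: Δ: 0! 8! 8! / 17! → 1/218790; sum: t=0:+1/1036800 = 1/1036800; 3j²(4 4 8; 2 -1 -1) = Δ·Π!·Σ² = 98/12155  (sign -1)
B: Δ: 0! 8! 8! / 17! → 1/218790; sum: t=0:+1/29030400 = 1/29030400; 3j²(4 4 8; -4 -1 5) = Δ·Π!·Σ² = 1/170  (sign -1)
I_A²/I_B² = (98/12155)/(1/170) = 196/143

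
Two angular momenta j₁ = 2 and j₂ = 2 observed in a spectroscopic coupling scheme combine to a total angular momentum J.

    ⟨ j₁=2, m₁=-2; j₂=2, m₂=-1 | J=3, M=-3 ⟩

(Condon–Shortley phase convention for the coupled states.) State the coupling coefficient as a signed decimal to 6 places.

√[7·1!3!3!/8! · 0!4!1!3!0!6!] = √(648)
  +(−1)^1/∏(1,0,3,0,0,3)! = -1/36  (running -1/36)
⟨..|..⟩ = √(648)·(-1/36) = -0.707107

−√(1/2) ≈ -0.707107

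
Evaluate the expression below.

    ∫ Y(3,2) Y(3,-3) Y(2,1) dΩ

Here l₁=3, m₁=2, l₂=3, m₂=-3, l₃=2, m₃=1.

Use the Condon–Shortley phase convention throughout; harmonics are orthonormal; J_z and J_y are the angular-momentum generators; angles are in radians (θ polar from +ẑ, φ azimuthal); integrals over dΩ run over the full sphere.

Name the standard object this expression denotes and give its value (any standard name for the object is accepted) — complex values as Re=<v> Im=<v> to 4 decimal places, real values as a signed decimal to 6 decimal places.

Gaunt coefficient, -0.210261

This is a Gaunt coefficient — the integral of a triple product of spherical harmonics over the sphere.
m-sum 0 ✓  L=8 even ✓  0≤2≤6 ✓
Π(2lᵢ+1) = 7×7×5 = 245
triangle coeff Δ(3,3,2) = 1/3780
Σ_t [1,3]: t=1:−1/24 t=2:+1/4 t=3:−1/24 = 1/6
(3j)²=4/105 [(3 3 2; 0 0 0)], sign=+1
Σ_t [0,0]: t=0:+1/48 = 1/48
(3j)²=5/84 [(3 3 2; 2 -3 1)], sign=-1
⇒ 4πI² = 5/9
I = (-1)√(5/9/(4π)) = -0.21026104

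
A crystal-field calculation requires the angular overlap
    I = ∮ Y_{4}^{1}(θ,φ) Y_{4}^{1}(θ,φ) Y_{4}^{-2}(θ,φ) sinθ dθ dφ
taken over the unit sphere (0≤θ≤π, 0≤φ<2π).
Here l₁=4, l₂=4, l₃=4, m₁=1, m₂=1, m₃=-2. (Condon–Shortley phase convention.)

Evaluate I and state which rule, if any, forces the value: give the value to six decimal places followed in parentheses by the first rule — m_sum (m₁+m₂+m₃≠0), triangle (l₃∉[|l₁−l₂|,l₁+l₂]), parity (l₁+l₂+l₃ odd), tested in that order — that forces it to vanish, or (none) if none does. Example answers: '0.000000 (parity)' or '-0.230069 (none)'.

0.144370 (none)

Rules hold: Σm=0, L=12 even, 0≤4≤8.
N = 9·9·9 = 729
Δ = 4!·4!·4!/13! = 1/450450
Racah Σ t=0..4: t=0:+1/13824 t=1:−1/216 t=2:+1/64 t=3:−1/216 t=4:+1/13824 = 5/768
⇒ 3j(4 4 4; 0 0 0)² = 18/1001, sgn +1
Racah Σ t=1..3: t=1:−1/576 t=2:+1/144 t=3:−1/576 = 1/288
⇒ 3j(4 4 4; 1 1 -2)² = 20/1001, sgn +1
4πI² = N·(3j₀)²·(3jₘ)² = 262440/1002001
I = +1·√(0.261916/4π) = 0.14436968
No selection rule forces the value: the integral is nonzero (none).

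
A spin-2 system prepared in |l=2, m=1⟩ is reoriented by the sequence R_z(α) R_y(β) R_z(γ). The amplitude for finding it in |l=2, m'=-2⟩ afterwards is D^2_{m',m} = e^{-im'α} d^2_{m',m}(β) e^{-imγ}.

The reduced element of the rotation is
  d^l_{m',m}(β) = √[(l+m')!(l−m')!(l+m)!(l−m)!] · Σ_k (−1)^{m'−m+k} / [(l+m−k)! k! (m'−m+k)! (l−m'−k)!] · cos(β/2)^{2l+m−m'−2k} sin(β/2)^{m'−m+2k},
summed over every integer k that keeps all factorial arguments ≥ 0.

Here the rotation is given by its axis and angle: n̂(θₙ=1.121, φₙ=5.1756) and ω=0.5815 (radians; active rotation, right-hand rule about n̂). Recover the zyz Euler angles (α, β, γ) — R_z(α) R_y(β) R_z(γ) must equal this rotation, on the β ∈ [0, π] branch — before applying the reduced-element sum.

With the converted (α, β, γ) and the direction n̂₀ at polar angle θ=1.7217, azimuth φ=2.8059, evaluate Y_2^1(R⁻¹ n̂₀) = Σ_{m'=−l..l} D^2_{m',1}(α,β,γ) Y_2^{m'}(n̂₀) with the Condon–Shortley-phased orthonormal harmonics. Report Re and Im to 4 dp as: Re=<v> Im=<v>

Axis–angle → zyz. n̂ = (sinθₙcosφₙ, sinθₙsinφₙ, cosθₙ) = (+0.402380, -0.805639, +0.434782), ω = 0.5815.
R = I cosω + sinω [n̂]ₓ + (1−cosω) n̂n̂ᵀ gives
  R = [+0.862251, -0.292097, -0.413766; +0.185535, +0.942319, -0.278590; +0.471274, +0.163447, +0.866710]
β = atan2(√(R₁₃²+R₂₃²), R₃₃) = 0.522229; α = atan2(R₂₃, R₁₃) mod 2π = 3.734177; γ = atan2(R₃₂, −R₃₁) mod 2π = 2.807755
Need the full column D^2_{m',1} for m'=−2..2 at α=3.7342, β=0.5222, γ=2.8078.
cos(β/2)=0.966103, sin(β/2)=0.258157
d^2_{-2,1}: single k=3 term ⇒ +0.033243;  D = -0.001721-0.033199i
d^2_{-1,1}: k∈[2..3] ⇒ +0.186611 -0.004442 = +0.182169;  D = +0.109429+0.145640i
d^2_{0,1}: k∈[1..2] ⇒ +0.570204 -0.040715 = +0.529489;  D = -0.500257-0.173498i
d^2_{1,1}: k∈[0..1] ⇒ +0.871151 -0.186611 = +0.684540;  D = +0.661753-0.175152i
d^2_{2,1}: single k=0 term ⇒ -0.465570;  D = +0.306802-0.350182i
Y_2^{m'}(θ=1.7217,φ=2.8059) and Σ D·Y over m':
  (-0.0017-0.0332i)·(+0.2956+0.2349i)  (+0.1094+0.1456i)·(+0.1084+0.0378i)  (-0.5003-0.1735i)·(-0.2940+0.0000i)  (+0.6618-0.1752i)·(-0.1084+0.0378i)  (+0.3068-0.3502i)·(+0.2956-0.2349i)
Y_2^1(R⁻¹ n̂) = +0.104055-0.070832i

Re=0.1041 Im=-0.0708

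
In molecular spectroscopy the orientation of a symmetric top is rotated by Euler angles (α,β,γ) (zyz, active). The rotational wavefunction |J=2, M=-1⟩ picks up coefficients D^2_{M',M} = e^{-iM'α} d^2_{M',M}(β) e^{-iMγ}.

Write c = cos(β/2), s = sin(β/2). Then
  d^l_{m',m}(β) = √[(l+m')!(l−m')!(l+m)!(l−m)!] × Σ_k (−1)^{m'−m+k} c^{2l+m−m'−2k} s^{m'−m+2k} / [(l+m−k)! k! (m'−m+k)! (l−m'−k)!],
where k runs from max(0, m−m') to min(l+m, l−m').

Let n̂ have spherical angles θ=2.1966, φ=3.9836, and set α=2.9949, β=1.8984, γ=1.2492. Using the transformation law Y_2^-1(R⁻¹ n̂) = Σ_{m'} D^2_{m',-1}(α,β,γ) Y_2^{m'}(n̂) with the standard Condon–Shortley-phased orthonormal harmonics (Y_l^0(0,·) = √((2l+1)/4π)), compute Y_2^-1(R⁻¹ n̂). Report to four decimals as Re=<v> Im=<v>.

Re=0.3642 Im=0.0831

Need the full column D^2_{m',-1} for m'=−2..2 at α=2.9949, β=1.8984, γ=1.2492.
cos(β/2)=0.582334, sin(β/2)=0.812950
d^2_{-2,-1}: single k=1 term ⇒ +0.321077;  D = +0.185243+0.262251i
d^2_{-1,-1}: k∈[0..1] ⇒ +0.114997 -0.672346 = -0.557348;  D = +0.251565+0.497345i
d^2_{0,-1}: k∈[0..1] ⇒ -0.393238 +0.766371 = +0.373133;  D = +0.117940+0.354003i
d^2_{1,-1}: k∈[0..1] ⇒ +0.672346 -0.436772 = +0.235573;  D = -0.040993-0.231979i
d^2_{2,-1}: single k=0 term ⇒ -0.625739;  D = -0.017650-0.625490i
Y_2^{m'}(θ=2.1966,φ=3.9836) and Σ D·Y over m':
  (+0.1852+0.2623i)·(-0.0287-0.2521i)  (+0.2516+0.4973i)·(+0.2443-0.2736i)  (+0.1179+0.3540i)·(+0.0092+0.0000i)  (-0.0410-0.2320i)·(-0.2443-0.2736i)  (-0.0177-0.6255i)·(-0.0287+0.2521i)
Y_2^-1(R⁻¹ n̂) = +0.364163+0.083059i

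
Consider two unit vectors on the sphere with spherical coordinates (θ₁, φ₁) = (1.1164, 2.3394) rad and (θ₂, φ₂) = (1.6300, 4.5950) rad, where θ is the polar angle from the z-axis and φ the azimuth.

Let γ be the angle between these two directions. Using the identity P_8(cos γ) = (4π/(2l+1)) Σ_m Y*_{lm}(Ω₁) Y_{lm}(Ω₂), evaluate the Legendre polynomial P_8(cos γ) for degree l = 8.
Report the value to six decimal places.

Expand P_8 via completeness: Σ_{m} conj(Y_{8,m}) at Ω₁ times Y_{8,m} at Ω₂ —
  [-8]  conj(Y_{8,-8})(Ω₁) = (0.217012, -0.029334) ; Y_{8,-8}(Ω₂) = (0.300123, 0.410174) ; Δ = (0.077162, 0.080209)
  [-7]  conj(Y_{8,-7})(Ω₁) = (-0.335961, -0.264986) ; Y_{8,-7}(Ω₂) = (-0.088246, 0.082057) ; Δ = (0.051391, -0.004184)
  [-6]  conj(Y_{8,-6})(Ω₁) = (0.037657, 0.372435) ; Y_{8,-6}(Ω₂) = (0.268937, 0.228522) ; Δ = (-0.074983, 0.108767)
  [-5]  conj(Y_{8,-5})(Ω₁) = (-0.014870, 0.017603) ; Y_{8,-5}(Ω₂) = (-0.077854, 0.117048) ; Δ = (-0.000903, -0.003111)
  [-4]  conj(Y_{8,-4})(Ω₁) = (0.351236, -0.023631) ; Y_{8,-4}(Ω₂) = (0.272540, 0.138289) ; Δ = (0.098994, 0.042132)
  [-3]  conj(Y_{8,-3})(Ω₁) = (-0.115836, -0.104714) ; Y_{8,-3}(Ω₂) = (-0.051594, 0.140398) ; Δ = (0.020678, -0.010860)
  [-2]  conj(Y_{8,-2})(Ω₁) = (-0.009380, -0.279155) ; Y_{8,-2}(Ω₂) = (0.277032, 0.066263) ; Δ = (0.015899, -0.077956)
  [-1]  conj(Y_{8,-1})(Ω₁) = (-0.150743, 0.155893) ; Y_{8,-1}(Ω₂) = (-0.017956, 0.152258) ; Δ = (-0.021029, -0.025751)
  [+0]  conj(Y_{8,0})(Ω₁) = (-0.250438, -0.000000) ; Y_{8,0}(Ω₂) = (0.278720, 0.000000) ; Δ = (-0.069802, -0.000000)
  [+1]  conj(Y_{8,1})(Ω₁) = (0.150743, 0.155893) ; Y_{8,1}(Ω₂) = (0.017956, 0.152258) ; Δ = (-0.021029, 0.025751)
  [+2]  conj(Y_{8,2})(Ω₁) = (-0.009380, 0.279155) ; Y_{8,2}(Ω₂) = (0.277032, -0.066263) ; Δ = (0.015899, 0.077956)
  [+3]  conj(Y_{8,3})(Ω₁) = (0.115836, -0.104714) ; Y_{8,3}(Ω₂) = (0.051594, 0.140398) ; Δ = (0.020678, 0.010860)
  [+4]  conj(Y_{8,4})(Ω₁) = (0.351236, 0.023631) ; Y_{8,4}(Ω₂) = (0.272540, -0.138289) ; Δ = (0.098994, -0.042132)
  [+5]  conj(Y_{8,5})(Ω₁) = (0.014870, 0.017603) ; Y_{8,5}(Ω₂) = (0.077854, 0.117048) ; Δ = (-0.000903, 0.003111)
  [+6]  conj(Y_{8,6})(Ω₁) = (0.037657, -0.372435) ; Y_{8,6}(Ω₂) = (0.268937, -0.228522) ; Δ = (-0.074983, -0.108767)
  [+7]  conj(Y_{8,7})(Ω₁) = (0.335961, -0.264986) ; Y_{8,7}(Ω₂) = (0.088246, 0.082057) ; Δ = (0.051391, 0.004184)
  [+8]  conj(Y_{8,8})(Ω₁) = (0.217012, 0.029334) ; Y_{8,8}(Ω₂) = (0.300123, -0.410174) ; Δ = (0.077162, -0.080209)
Σ over m = (0.264617, 0.000000); ×(4π/17) → (0.195604, 0.000000). Real part: 0.195604

0.195604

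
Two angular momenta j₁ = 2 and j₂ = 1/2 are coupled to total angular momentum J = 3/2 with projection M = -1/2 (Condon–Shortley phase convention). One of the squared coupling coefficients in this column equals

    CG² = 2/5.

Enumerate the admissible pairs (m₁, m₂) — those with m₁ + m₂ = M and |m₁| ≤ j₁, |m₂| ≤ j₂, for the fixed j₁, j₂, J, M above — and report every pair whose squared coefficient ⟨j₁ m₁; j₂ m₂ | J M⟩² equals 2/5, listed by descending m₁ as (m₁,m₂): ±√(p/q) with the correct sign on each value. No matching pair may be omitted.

(0,-1/2): +√(2/5)

Admissible pairs with m₁+m₂ = M = -1/2: (-1,1/2), (0,-1/2)
  (m₁,m₂)=(0,-1/2): CG² = 2/5, CG = +√(2/5)   ← matches the target
  (m₁,m₂)=(-1,1/2): CG² = 3/5, CG = −√(3/5)
Pairs with CG² = 2/5: (0,-1/2): +√(2/5)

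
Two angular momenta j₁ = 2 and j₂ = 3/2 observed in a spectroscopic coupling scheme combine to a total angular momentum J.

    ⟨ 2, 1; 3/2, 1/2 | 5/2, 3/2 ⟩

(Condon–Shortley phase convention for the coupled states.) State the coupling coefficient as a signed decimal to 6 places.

+√(1/35) ≈ +0.169031

√[6·1!3!2!/7! · 3!1!2!1!4!1!] = √(144/35)
  +(−1)^0/∏(0,1,1,2,2,0)! = 1/4  (running 1/4)
  +(−1)^1/∏(1,0,0,1,3,1)! = -1/6  (running 1/12)
⟨..|..⟩ = √(144/35)·(1/12) = +0.169031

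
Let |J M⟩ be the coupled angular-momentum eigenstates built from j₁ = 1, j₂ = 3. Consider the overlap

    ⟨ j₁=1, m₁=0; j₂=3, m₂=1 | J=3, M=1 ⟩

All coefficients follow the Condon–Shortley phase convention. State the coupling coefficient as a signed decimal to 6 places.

−√(1/12) ≈ -0.288675

√[7·1!1!5!/8! · 1!1!4!2!4!2!] = √(48)
  +(−1)^0/∏(0,1,1,4,0,1)! = 1/24  (running 1/24)
  +(−1)^1/∏(1,0,0,3,1,2)! = -1/12  (running -1/24)
⟨..|..⟩ = √(48)·(-1/24) = -0.288675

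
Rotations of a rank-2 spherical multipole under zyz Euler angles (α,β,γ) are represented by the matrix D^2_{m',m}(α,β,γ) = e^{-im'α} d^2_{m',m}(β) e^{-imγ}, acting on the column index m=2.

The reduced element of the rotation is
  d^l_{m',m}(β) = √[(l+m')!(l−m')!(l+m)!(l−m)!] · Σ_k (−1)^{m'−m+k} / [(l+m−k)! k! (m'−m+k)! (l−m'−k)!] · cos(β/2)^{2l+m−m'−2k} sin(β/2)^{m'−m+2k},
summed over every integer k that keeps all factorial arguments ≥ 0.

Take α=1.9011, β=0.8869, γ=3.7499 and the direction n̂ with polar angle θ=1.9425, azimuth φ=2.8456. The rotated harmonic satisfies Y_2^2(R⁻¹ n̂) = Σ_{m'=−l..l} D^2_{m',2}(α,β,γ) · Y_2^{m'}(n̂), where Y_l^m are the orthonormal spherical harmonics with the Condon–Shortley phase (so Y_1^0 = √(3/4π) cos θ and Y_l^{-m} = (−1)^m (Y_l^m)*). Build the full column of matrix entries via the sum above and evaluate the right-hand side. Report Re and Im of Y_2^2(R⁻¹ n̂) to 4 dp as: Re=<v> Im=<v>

Need the full column D^2_{m',2} for m'=−2..2 at α=1.9011, β=0.8869, γ=3.7499.
cos(β/2)=0.903277, sin(β/2)=0.429058
d^2_{-2,2}: single k=4 term ⇒ +0.033890;  D = -0.028785+0.017887i
d^2_{-1,2}: single k=3 term ⇒ +0.142692;  D = +0.110550+0.090221i
d^2_{0,2}: single k=2 term ⇒ +0.367917;  D = +0.127602-0.345081i
d^2_{1,2}: single k=1 term ⇒ +0.632425;  D = -0.632244-0.015100i
d^2_{2,2}: single k=0 term ⇒ +0.665707;  D = +0.200812+0.634697i
Y_2^{m'}(θ=1.9425,φ=2.8456) and Σ D·Y over m':
  (-0.0288+0.0179i)·(+0.2783+0.1871i)  (+0.1105+0.0902i)·(+0.2501+0.0763i)  (+0.1276-0.3451i)·(-0.1906+0.0000i)  (-0.6322-0.0151i)·(-0.2501+0.0763i)  (+0.2008+0.6347i)·(+0.2783-0.1871i)
Y_2^2(R⁻¹ n̂) = +0.318978+0.190945i

Re=0.3190 Im=0.1909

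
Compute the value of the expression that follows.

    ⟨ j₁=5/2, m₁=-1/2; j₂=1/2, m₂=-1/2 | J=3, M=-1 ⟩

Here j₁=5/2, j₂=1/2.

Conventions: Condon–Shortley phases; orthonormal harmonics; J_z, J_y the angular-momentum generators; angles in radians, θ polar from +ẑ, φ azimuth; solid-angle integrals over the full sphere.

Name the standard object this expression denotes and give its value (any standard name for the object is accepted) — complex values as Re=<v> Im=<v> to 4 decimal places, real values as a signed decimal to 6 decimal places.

This is a Clebsch–Gordan (vector-coupling) coefficient.
√[7·0!5!1!/7! · 2!3!0!1!2!4!] = √(96)
  +(−1)^0/∏(0,0,3,0,2,1)! = 1/12  (running 1/12)
⟨..|..⟩ = √(96)·(1/12) = +0.816497

Clebsch–Gordan coefficient, +√(2/3) ≈ +0.816497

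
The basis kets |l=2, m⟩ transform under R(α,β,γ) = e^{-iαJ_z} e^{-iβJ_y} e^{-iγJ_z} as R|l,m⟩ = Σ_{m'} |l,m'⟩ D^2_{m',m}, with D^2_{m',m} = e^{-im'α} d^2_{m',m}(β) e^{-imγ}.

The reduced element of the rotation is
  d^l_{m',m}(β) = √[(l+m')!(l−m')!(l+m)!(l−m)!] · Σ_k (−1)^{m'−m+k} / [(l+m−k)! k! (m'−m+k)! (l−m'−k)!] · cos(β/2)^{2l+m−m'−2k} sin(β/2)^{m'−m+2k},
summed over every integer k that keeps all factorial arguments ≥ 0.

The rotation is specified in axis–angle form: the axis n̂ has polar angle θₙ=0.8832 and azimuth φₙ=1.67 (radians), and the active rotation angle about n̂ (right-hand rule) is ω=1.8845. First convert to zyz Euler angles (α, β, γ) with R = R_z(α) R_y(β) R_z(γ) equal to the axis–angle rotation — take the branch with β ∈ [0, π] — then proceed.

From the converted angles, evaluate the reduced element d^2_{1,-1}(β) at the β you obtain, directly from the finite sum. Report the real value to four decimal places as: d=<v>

Axis–angle → zyz. n̂ = (sinθₙcosφₙ, sinθₙsinφₙ, cosθₙ) = (-0.076536, +0.768974, +0.634682), ω = 1.8845.
R = I cosω + sinω [n̂]ₓ + (1−cosω) n̂n̂ᵀ gives
  R = [-0.300918, -0.680723, +0.667880; +0.526691, +0.465210, +0.711460; -0.795012, +0.565858, +0.218541]
β = atan2(√(R₁₃²+R₂₃²), R₃₃) = 1.350477; α = atan2(R₂₃, R₁₃) mod 2π = 0.816983; γ = atan2(R₃₂, −R₃₁) mod 2π = 0.618575
d^2_{1,-1}(β=1.3505) via the finite sum:
Half-angle: c=0.780558, s=0.625084. N=√(6·1·1·6)=6.000000
Admissible k: 0..1 (factorial args all ≥0)
  k=0: (−1)^2·6.0000/(2)·0.7806^2·0.6251^2 = +0.714180
  k=1: (−1)^3·6.0000/(6)·0.7806^0·0.6251^4 = -0.152670
d^2_{1,-1}(1.3505) = +0.714180 -0.152670 = +0.561510

d=0.5615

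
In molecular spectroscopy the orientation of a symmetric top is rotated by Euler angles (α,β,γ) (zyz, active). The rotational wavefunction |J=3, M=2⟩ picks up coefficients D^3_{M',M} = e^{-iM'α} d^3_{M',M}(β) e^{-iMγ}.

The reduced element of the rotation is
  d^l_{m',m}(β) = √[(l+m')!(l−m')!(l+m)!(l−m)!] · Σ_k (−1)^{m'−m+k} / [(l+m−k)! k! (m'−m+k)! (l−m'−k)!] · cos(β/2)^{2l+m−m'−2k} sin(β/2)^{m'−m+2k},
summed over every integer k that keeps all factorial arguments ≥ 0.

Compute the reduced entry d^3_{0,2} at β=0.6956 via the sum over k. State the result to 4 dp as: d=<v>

d^3_{0,2}(β=0.6956) via the finite sum:
c=cos(0.695600/2)=0.940125, s=sin(0.695600/2)=0.340830; N=√[6·6·120·1]=65.726707
The bounds max(0,m−m')=2 and min(l+m,l−m')=3 give 2 terms
  k=2: (−1)^0·65.7267/(12)·0.9401^4·0.3408^2 = +0.497026
  k=3: (−1)^1·65.7267/(12)·0.9401^2·0.3408^4 = -0.065326
d^3_{0,2}(0.6956) = +0.497026 -0.065326 = +0.431700

d=0.4317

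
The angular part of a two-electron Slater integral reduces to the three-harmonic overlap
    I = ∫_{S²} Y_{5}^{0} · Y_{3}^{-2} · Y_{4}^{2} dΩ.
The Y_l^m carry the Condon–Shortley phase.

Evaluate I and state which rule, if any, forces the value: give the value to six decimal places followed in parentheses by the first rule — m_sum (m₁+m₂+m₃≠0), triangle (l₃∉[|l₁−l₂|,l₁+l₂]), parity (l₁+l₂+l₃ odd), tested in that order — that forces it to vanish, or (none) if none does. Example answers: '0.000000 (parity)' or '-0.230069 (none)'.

-0.171327 (none)

m-sum 0 ✓  L=12 even ✓  2≤4≤8 ✓
Π(2lᵢ+1) = 11×7×9 = 693
triangle coeff Δ(5,3,4) = 1/180180
Σ_t [1,3]: t=1:−1/576 t=2:+1/144 t=3:−1/576 = 1/288
(3j)²=20/1001 [(5 3 4; 0 0 0)], sign=+1
Σ_t [0,1]: t=0:+1/2880 t=1:−1/576 = -1/720
(3j)²=80/3003 [(5 3 4; 0 -2 2)], sign=-1
⇒ 4πI² = 4800/13013
I = (-1)√(4800/13013/(4π)) = -0.17132746
No selection rule forces the value: the integral is nonzero (none).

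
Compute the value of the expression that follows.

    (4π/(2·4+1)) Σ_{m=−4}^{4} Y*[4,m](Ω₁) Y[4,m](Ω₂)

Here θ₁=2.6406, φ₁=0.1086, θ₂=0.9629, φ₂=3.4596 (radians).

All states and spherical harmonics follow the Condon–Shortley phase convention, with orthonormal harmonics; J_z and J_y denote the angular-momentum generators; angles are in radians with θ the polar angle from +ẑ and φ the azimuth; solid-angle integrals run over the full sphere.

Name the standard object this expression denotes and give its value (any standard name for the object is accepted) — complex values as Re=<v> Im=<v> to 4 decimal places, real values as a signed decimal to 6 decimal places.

This sum is the spherical-harmonic addition theorem: it equals the Legendre polynomial P_l(cos γ) of the angle γ between the two directions.
Summing Y*_{l m}(θ₁,φ₁)·Y_{l m}(θ₂,φ₂) over m ∈ [−4, 4]; prefactor 4π/(2·4+1) = 1.396263:
  m=-4: Y*=0.02136 + 0.00991j  Y=0.05914 - 0.19201j  product 0.00317 - 0.00352j
  m=-3: Y*=-0.11524 - 0.03893j  Y=-0.22870 + 0.32254j  product 0.03891 - 0.02827j
  m=-2: Y*=0.33045 + 0.07292j  Y=0.23272 - 0.17183j  product 0.08943 - 0.03981j
  m=-1: Y*=-0.47257 - 0.05152j  Y=0.15096 - 0.04969j  product -0.07390 + 0.01571j
  m=+0: Y*=0.06719 + 0.00000j  Y=-0.32389 + 0.00000j  product -0.02176 + 0.00000j
  m=+1: Y*=0.47257 - 0.05152j  Y=-0.15096 - 0.04969j  product -0.07390 - 0.01571j
  m=+2: Y*=0.33045 - 0.07292j  Y=0.23272 + 0.17183j  product 0.08943 + 0.03981j
  m=+3: Y*=0.11524 - 0.03893j  Y=0.22870 + 0.32254j  product 0.03891 + 0.02827j
  m=+4: Y*=0.02136 - 0.00991j  Y=0.05914 + 0.19201j  product 0.00317 + 0.00352j
Σ over m = 0.09346 - 0.00000j; ×(4π/9) → 0.13050 - 0.00000j. Real part: 0.130496

Legendre polynomial (addition theorem), +0.130496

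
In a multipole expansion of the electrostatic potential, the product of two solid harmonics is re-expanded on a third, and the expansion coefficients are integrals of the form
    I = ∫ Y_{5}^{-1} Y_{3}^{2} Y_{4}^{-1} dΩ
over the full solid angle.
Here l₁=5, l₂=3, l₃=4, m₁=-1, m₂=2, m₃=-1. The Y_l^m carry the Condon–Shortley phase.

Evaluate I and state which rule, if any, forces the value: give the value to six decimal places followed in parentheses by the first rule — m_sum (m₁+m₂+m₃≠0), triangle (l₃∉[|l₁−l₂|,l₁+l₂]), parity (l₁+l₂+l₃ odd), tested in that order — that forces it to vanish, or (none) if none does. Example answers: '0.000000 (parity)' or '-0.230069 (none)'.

Rules hold: Σm=0, L=12 even, 2≤4≤8.
N = 11·7·9 = 693
Δ = 4!·6!·2!/13! = 1/180180
Racah Σ t=1..3: t=1:−1/576 t=2:+1/144 t=3:−1/576 = 1/288
⇒ 3j(5 3 4; 0 0 0)² = 20/1001, sgn +1
Racah Σ t=3..4: t=3:−1/432 t=4:+1/1152 = -5/3456
⇒ 3j(5 3 4; -1 2 -1)² = 625/36036, sgn +1
4πI² = N·(3j₀)²·(3jₘ)² = 3125/13013
I = +1·√(0.240144/4π) = 0.13823925
No selection rule forces the value: the integral is nonzero (none).

0.138239 (none)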